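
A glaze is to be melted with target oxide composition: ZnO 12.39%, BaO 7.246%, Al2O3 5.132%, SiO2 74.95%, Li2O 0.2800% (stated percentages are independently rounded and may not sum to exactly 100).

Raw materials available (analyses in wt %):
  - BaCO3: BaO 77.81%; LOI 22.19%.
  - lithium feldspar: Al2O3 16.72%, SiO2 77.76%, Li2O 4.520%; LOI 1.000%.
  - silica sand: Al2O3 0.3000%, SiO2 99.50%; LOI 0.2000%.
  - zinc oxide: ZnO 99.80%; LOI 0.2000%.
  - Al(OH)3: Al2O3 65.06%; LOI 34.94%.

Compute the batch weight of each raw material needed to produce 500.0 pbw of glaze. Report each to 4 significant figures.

Values along the way are displayed rounded off to 4 significant figures at each printed step — all arithmetic carries exact precision throughout — every reported figure takes a single rounding; all derived quantities (five oxide percentages, totals, LOI, net glass mass, the yield) are recomputed in full precision using the weight values per 500.0 pbw of glass, exactly as shown in the problem or answer text.
The oxide mass targets at 500.0 pbw glaze:
  ZnO: 12.39% × 500.0 = 61.95 pbw
  BaO: 7.246% × 500.0 = 36.23 pbw
  Al2O3: 5.132% × 500.0 = 25.66 pbw
  SiO2: 74.95% × 500.0 = 374.8 pbw
  Li2O: 0.2800% × 500.0 = 1.400 pbw
Mass-balance tally per oxide applying the batch weights above, on the stated basis (delivered sums recover each target once rounding is allowed for):
  ZnO: 62.07·0.9980 = 61.95 pbw (target 61.95 pbw)
  BaO: 46.56·0.7781 = 36.23 pbw (target 36.23 pbw)
  Al2O3: 30.97·0.1672 + 352.4·0.003000 + 29.86·0.6506 = 25.66 pbw (target 25.66 pbw)
  SiO2: 30.97·0.7776 + 352.4·0.9950 = 374.7 pbw (target 374.8 pbw)
  Li2O: 30.97·0.04520 = 1.400 pbw (target 1.400 pbw)
Glass mass check: total batch − LOI = 500.0 pbw (the Σ of target masses is 500.0 pbw; the stated basis being 500.0 pbw — deltas are rounding alone).
Adding the batch up: Σ batch = 521.9 pbw; LOI removed, Σ of batch·LOI: 21.90 pbw; the yield ratio, glass ÷ batch: 95.80%.

Batch per 500.0 pbw glaze:
  BaCO3: 46.56 pbw
  lithium feldspar: 30.97 pbw
  silica sand: 352.4 pbw
  zinc oxide: 62.07 pbw
  Al(OH)3: 29.86 pbw
Total batch = 521.9 pbw; LOI loss = 21.90 pbw; yield = 95.80%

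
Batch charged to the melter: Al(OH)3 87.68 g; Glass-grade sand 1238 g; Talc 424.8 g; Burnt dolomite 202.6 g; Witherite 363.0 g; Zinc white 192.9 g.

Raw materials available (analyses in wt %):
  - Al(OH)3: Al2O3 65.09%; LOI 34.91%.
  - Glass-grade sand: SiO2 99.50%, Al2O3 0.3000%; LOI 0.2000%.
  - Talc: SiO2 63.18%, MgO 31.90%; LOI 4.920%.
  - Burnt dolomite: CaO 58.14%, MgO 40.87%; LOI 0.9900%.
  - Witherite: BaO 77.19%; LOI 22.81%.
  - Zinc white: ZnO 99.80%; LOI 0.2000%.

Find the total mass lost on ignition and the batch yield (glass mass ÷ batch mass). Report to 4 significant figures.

All arithmetic maintains full float precision in every operation. Mid-chain values are printed, rounded to 4 significant figures, across the worked steps — every reported number sees exactly one rounding; all derived quantities are re-derived from the weighed amounts at 2370 g of glass in full precision (yield, glass mass, the six compositions, LOI, totals) as given in question or answer.
Ignition loss by material:
  Al(OH)3: 87.68 × 0.3491 = 30.61 g
  Glass-grade sand: 1238 × 0.002000 = 2.476 g
  Talc: 424.8 × 0.04920 = 20.90 g
  Burnt dolomite: 202.6 × 0.009900 = 2.006 g
  Witherite: 363.0 × 0.2281 = 82.80 g
  Zinc white: 192.9 × 0.002000 = 0.3858 g
Total LOI = 139.2 g
Glass = batch − LOI = 2509 − 139.2 = 2370 g

LOI loss = 139.2 g; glass = 2370 g; yield = 94.45%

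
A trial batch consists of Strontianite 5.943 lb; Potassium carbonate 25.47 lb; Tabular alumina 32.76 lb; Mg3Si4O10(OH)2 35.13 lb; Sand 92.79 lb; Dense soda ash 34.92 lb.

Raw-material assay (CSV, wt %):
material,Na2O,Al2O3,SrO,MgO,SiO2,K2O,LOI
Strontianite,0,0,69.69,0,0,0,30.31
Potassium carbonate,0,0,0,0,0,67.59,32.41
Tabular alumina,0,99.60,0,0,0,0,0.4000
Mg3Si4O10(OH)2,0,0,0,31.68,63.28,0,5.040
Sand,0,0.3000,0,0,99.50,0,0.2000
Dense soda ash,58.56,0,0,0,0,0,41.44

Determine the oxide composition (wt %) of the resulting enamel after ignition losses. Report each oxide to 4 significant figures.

The intermediate values are displayed, rounded to 4 significant digits, across the worked steps. Each numeric step carries full float precision in every operation; every reported figure undergoes a single rounding. The derived quantities (totals, the six compositions, LOI, yield, net glass mass) are carried at full precision from the batch weights at 200.4 lb of glass, as written in either problem or answer.
Delivered oxide masses:
  Na2O: 34.92·0.5856 = 20.45 lb
  Al2O3: 32.76·0.9960 + 92.79·0.003000 = 32.91 lb
  SrO: 5.943·0.6969 = 4.142 lb
  MgO: 35.13·0.3168 = 11.13 lb
  SiO2: 35.13·0.6328 + 92.79·0.9950 = 114.6 lb
  K2O: 25.47·0.6759 = 17.22 lb
LOI: 5.943·0.3031 + 25.47·0.3241 + 32.76·0.004000 + 35.13·0.05040 + 92.79·0.002000 + 34.92·0.4144 = 26.61 lb
Net of LOI, the glass mass = 227.0 − 26.61 = 200.4 lb (consistent with Σ oxide mass)
each oxide over glass, ×100, is wt %

Glass mass = 200.4 lb (batch 227.0 − LOI 26.61).
Composition: Na2O 10.20%, Al2O3 16.42%, SrO 2.067%, MgO 5.554%, SiO2 57.16%, K2O 8.590%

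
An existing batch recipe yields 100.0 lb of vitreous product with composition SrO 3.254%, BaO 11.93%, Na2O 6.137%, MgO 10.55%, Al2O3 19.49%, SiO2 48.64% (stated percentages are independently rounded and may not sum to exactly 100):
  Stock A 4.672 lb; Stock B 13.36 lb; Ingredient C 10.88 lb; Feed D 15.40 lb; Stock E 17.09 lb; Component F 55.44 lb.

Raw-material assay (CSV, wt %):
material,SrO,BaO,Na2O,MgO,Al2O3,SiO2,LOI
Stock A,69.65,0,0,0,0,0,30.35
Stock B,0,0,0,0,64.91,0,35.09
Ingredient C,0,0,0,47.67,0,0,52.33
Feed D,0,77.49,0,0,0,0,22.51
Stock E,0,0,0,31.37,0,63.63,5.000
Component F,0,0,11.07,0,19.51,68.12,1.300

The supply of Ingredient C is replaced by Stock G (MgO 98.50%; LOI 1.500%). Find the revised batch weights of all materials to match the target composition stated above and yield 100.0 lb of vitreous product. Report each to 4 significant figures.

In-progress results are shown with 4-significant-figure rounding across the worked steps. Every computation holds full precision all the way through. A single rounding produces each reported value. All derived quantities (the six compositions, yield, totals, glass mass, LOI) are re-derived in full float precision starting from the weights at 100.0 lb of glass as written in the problem or answer text.
Oxide-by-oxide targets in 100.0 lb vitreous product:
  SrO: 3.254% × 100.0 = 3.254 lb
  BaO: 11.93% × 100.0 = 11.93 lb
  Na2O: 6.137% × 100.0 = 6.137 lb
  MgO: 10.55% × 100.0 = 10.55 lb
  Al2O3: 19.49% × 100.0 = 19.49 lb
  SiO2: 48.64% × 100.0 = 48.64 lb
Verifying the oxide balance using the reported weights, for the quoted basis mass (each sum matches its target mass modulo rounding of the values):
  SrO: 4.672·0.6965 = 3.254 lb (target 3.254 lb)
  BaO: 15.40·0.7749 = 11.93 lb (target 11.93 lb)
  Na2O: 55.44·0.1107 = 6.137 lb (target 6.137 lb)
  MgO: 5.267·0.9850 + 17.09·0.3137 = 10.55 lb (target 10.55 lb)
  Al2O3: 13.36·0.6491 + 55.44·0.1951 = 19.49 lb (target 19.49 lb)
  SiO2: 17.09·0.6363 + 55.44·0.6812 = 48.64 lb (target 48.64 lb)
Glass-mass sanity pass: batch Σ − ignition loss = 100.0 lb (summing oxide targets gives 100.0 lb; basis as stated: 100.0 lb — deltas are rounding alone).
Adding the batch up: Σ batch = 111.2 lb; LOI loss = Σ batch·LOI = 11.23 lb; the yield ratio, glass ÷ batch: 89.91%.

Revised batch per 100.0 lb vitreous product:
  Stock A: 4.672 lb
  Stock B: 13.36 lb
  Stock G: 5.267 lb
  Feed D: 15.40 lb
  Stock E: 17.09 lb
  Component F: 55.44 lb
Total batch = 111.2 lb; LOI loss = 11.23 lb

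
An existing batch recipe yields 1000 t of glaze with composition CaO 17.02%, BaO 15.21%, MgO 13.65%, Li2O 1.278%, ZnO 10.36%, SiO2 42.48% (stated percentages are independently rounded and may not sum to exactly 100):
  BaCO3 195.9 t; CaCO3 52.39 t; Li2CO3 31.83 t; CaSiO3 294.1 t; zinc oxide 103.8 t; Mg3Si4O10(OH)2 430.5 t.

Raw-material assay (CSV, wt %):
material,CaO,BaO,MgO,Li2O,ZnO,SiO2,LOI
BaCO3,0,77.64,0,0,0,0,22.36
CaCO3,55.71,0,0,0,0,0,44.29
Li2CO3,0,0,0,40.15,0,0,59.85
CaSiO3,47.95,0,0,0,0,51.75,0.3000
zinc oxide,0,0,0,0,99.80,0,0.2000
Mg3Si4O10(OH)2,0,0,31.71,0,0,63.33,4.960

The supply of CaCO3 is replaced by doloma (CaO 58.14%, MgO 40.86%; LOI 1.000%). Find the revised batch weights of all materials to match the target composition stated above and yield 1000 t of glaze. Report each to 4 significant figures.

Revised batch per 1000 t glaze:
  BaCO3: 195.9 t
  doloma: 21.82 t
  Li2CO3: 31.83 t
  CaSiO3: 328.5 t
  zinc oxide: 103.8 t
  Mg3Si4O10(OH)2: 402.3 t
Total batch = 1084 t; LOI loss = 84.22 t

In-progress results appear rounded to 4 significant digits at each printed step; all internal work keeps full float precision at each step — each reported number sees exactly one rounding; derived quantities, including LOI, the yield, the six compositions, totals, glass mass, are computed from the weighed amounts for 1000 t of glass in full precision, exactly as shown in the problem or answer text.
The oxide mass targets at 1000 t glaze:
  CaO: 17.02% × 1000 = 170.2 t
  BaO: 15.21% × 1000 = 152.1 t
  MgO: 13.65% × 1000 = 136.5 t
  Li2O: 1.278% × 1000 = 12.78 t
  ZnO: 10.36% × 1000 = 103.6 t
  SiO2: 42.48% × 1000 = 424.8 t
Balance tally, oxide-wise, per the reported batch figures, versus the basis set out (sums match the target masses given rounding of the digits):
  CaO: 21.82·0.5814 + 328.5·0.4795 = 170.2 t (target 170.2 t)
  BaO: 195.9·0.7764 = 152.1 t (target 152.1 t)
  MgO: 21.82·0.4086 + 402.3·0.3171 = 136.5 t (target 136.5 t)
  Li2O: 31.83·0.4015 = 12.78 t (target 12.78 t)
  ZnO: 103.8·0.9980 = 103.6 t (target 103.6 t)
  SiO2: 328.5·0.5175 + 402.3·0.6333 = 424.8 t (target 424.8 t)
The glass-mass cross-check: the batch minus its LOI: 999.9 t (the Σ of target masses is 1000 t; with the basis standing at 1000 t — gaps are rounding artifacts).
Summing the batch: Σ batch = 1084 t; LOI removed, Σ of batch·LOI: 84.22 t; the yield ratio, glass ÷ batch: 92.23%.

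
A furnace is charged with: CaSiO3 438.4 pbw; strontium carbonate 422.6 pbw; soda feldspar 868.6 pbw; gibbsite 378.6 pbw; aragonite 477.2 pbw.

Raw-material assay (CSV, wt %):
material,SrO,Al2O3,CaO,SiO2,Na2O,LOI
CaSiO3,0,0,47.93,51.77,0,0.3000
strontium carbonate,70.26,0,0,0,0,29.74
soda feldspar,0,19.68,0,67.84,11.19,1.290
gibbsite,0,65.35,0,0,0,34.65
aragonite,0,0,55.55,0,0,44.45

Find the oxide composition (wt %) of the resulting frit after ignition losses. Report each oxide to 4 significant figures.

Mid-chain values are shown, rounded to 4 significant digits, within the worked lines; every computation keeps full float precision from start to finish. Exactly one rounding goes into each reported figure; the derived quantities, which include glass mass, totals, the yield, ignition loss, the five compositions, are recomputed at full float precision, exactly as printed in problem or answer, starting from the weights for 2104 pbw of glass.
Oxide masses out of the charge:
  SrO: 422.6·0.7026 = 296.9 pbw
  Al2O3: 868.6·0.1968 + 378.6·0.6535 = 418.4 pbw
  CaO: 438.4·0.4793 + 477.2·0.5555 = 475.2 pbw
  SiO2: 438.4·0.5177 + 868.6·0.6784 = 816.2 pbw
  Na2O: 868.6·0.1119 = 97.20 pbw
LOI: 438.4·0.003000 + 422.6·0.2974 + 868.6·0.01290 + 378.6·0.3465 + 477.2·0.4445 = 481.5 pbw
Glass = total batch minus LOI = 2585 − 481.5 = 2104 pbw (consistent with Σ oxide mass)
percent by weight: oxide/glass ×100

Glass mass = 2104 pbw (batch 2585 − LOI 481.5).
Composition: SrO 14.11%, Al2O3 19.88%, CaO 22.59%, SiO2 38.80%, Na2O 4.620%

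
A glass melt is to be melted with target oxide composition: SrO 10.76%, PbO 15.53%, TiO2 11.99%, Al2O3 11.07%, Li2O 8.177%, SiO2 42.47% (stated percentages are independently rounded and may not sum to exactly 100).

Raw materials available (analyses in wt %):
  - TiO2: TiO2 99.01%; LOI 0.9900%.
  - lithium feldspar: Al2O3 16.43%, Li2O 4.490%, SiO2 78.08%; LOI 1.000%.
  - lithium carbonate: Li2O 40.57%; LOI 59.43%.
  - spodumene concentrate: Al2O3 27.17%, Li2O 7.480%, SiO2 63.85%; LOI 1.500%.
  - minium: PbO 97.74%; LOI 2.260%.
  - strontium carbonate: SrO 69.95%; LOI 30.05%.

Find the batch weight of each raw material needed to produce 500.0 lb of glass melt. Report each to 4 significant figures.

Working values are shown (rounded to four significant figures) within the worked lines — each numeric step holds full precision from first step to last — each reported value takes just one rounding. All derived quantities are carried starting from the weights at 500.0 lb of glass at full precision (LOI, net glass mass, the yield, six oxide percentages, the totals) as given in question or answer.
The oxide mass targets at 500.0 lb glass melt:
  SrO: 10.76% × 500.0 = 53.80 lb
  PbO: 15.53% × 500.0 = 77.65 lb
  TiO2: 11.99% × 500.0 = 59.95 lb
  Al2O3: 11.07% × 500.0 = 55.35 lb
  Li2O: 8.177% × 500.0 = 40.88 lb
  SiO2: 42.47% × 500.0 = 212.4 lb
Per-oxide balance check per the reported batch figures, at the basis given (sums match the target masses within answer rounding):
  SrO: 76.91·0.6995 = 53.80 lb (target 53.80 lb)
  PbO: 79.45·0.9774 = 77.65 lb (target 77.65 lb)
  TiO2: 60.55·0.9901 = 59.95 lb (target 59.95 lb)
  Al2O3: 208.5·0.1643 + 77.66·0.2717 = 55.36 lb (target 55.35 lb)
  Li2O: 208.5·0.04490 + 63.39·0.4057 + 77.66·0.07480 = 40.89 lb (target 40.88 lb)
  SiO2: 208.5·0.7808 + 77.66·0.6385 = 212.4 lb (target 212.4 lb)
The glass-mass cross-check: total charge less LOI = 500.0 lb (summing oxide targets gives 500.0 lb; versus the stated basis of 500.0 lb — differing by rounding only).
Batch grand total — Σ batch = 566.5 lb; the LOI term Σ batch·LOI equals 66.43 lb; as yield: glass ÷ batch → 88.27%.

Batch per 500.0 lb glass melt:
  TiO2: 60.55 lb
  lithium feldspar: 208.5 lb
  lithium carbonate: 63.39 lb
  spodumene concentrate: 77.66 lb
  minium: 79.45 lb
  strontium carbonate: 76.91 lb
Total batch = 566.5 lb; LOI loss = 66.43 lb; yield = 88.27%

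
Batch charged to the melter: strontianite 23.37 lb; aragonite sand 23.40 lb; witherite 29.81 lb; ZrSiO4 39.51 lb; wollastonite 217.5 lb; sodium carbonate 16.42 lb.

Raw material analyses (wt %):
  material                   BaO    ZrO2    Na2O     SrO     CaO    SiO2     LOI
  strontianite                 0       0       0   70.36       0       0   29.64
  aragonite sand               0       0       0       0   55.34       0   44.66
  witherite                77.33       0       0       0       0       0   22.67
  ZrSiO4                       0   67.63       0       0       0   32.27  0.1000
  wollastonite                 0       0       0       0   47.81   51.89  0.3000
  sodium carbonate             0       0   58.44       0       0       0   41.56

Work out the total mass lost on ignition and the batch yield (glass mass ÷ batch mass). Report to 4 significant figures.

LOI loss = 31.65 lb; glass = 318.4 lb; yield = 90.96%

The intermediate values are rounded off to 4 significant digits as shown. All arithmetic runs at full float precision in all steps. Each reported figure is rounded just once; derived quantities are recomputed starting from the weights for 318.4 lb of glass at full precision (the totals, the six compositions, the yield, net glass mass, ignition loss), as quoted within question or answer.
Ignition loss by material:
  strontianite: 23.37 × 0.2964 = 6.927 lb
  aragonite sand: 23.40 × 0.4466 = 10.45 lb
  witherite: 29.81 × 0.2267 = 6.758 lb
  ZrSiO4: 39.51 × 0.001000 = 0.03951 lb
  wollastonite: 217.5 × 0.003000 = 0.6525 lb
  sodium carbonate: 16.42 × 0.4156 = 6.824 lb
Total LOI = 31.65 lb
Glass = batch − LOI = 350.0 − 31.65 = 318.4 lb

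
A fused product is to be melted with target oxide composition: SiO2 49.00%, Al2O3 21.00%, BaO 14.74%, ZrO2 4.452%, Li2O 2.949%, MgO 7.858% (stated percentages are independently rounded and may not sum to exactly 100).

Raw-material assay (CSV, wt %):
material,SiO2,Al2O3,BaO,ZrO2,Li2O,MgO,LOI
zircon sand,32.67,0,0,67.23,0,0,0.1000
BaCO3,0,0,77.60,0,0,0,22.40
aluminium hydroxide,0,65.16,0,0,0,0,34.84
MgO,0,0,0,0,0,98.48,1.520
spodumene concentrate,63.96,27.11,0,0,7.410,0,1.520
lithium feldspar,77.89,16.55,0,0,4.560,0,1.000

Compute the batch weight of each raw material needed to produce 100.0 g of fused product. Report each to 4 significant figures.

Batch per 100.0 g fused product:
  zircon sand: 6.622 g
  BaCO3: 18.99 g
  aluminium hydroxide: 15.78 g
  MgO: 7.979 g
  spodumene concentrate: 5.647 g
  lithium feldspar: 55.49 g
Total batch = 110.5 g; LOI loss = 10.52 g; yield = 90.48%

The intermediate values are shown rounded to four significant figures as written. All arithmetic runs at exact precision from first step to last — each reported result takes exactly one rounding. All derived quantities (the totals, LOI, net glass mass, six oxide percentages, the yield) are carried from the weighed amounts on 100.0 g of glass at exact precision, as set out in the question or the answer.
Oxide mass targets, per 100.0 g fused product:
  SiO2: 49.00% × 100.0 = 49.00 g
  Al2O3: 21.00% × 100.0 = 21.00 g
  BaO: 14.74% × 100.0 = 14.74 g
  ZrO2: 4.452% × 100.0 = 4.452 g
  Li2O: 2.949% × 100.0 = 2.949 g
  MgO: 7.858% × 100.0 = 7.858 g
Sums-versus-targets review working from each reported weight, at the basis given (sum by sum, the targets are met within answer rounding):
  SiO2: 6.622·0.3267 + 5.647·0.6396 + 55.49·0.7789 = 49.00 g (target 49.00 g)
  Al2O3: 15.78·0.6516 + 5.647·0.2711 + 55.49·0.1655 = 21.00 g (target 21.00 g)
  BaO: 18.99·0.7760 = 14.74 g (target 14.74 g)
  ZrO2: 6.622·0.6723 = 4.452 g (target 4.452 g)
  Li2O: 5.647·0.07410 + 55.49·0.04560 = 2.949 g (target 2.949 g)
  MgO: 7.979·0.9848 = 7.858 g (target 7.858 g)
Mass balance on the glass: Σ batch − LOI loss = 99.99 g (summing oxide targets gives 100.0 g; stated basis 100.0 g — gaps are rounding artifacts).
Whole-batch sum: Σ batch = 110.5 g; loss to ignition Σ batch·LOI = 10.52 g; yield = glass ÷ total batch = 90.48%.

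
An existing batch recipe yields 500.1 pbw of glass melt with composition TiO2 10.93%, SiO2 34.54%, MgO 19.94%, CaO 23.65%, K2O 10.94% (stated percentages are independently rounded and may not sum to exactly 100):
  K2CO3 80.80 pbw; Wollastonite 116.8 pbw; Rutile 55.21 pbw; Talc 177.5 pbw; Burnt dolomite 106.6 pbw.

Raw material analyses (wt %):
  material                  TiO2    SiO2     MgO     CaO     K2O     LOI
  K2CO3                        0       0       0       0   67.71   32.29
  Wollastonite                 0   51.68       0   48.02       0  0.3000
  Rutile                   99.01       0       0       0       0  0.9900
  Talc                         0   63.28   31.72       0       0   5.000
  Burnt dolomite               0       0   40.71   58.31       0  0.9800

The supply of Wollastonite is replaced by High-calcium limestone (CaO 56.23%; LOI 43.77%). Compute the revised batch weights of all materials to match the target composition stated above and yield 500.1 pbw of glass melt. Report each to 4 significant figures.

In-progress results are rounded off to 4 significant figures wherever printed; all arithmetic maintains exact precision from start to finish. Every reported figure is rounded exactly once; derived quantities, which include LOI, net glass mass, the yield, five oxide percentages, the totals, are recomputed at full float precision, as written in the problem or the answer, from the batch weights on 500.1 pbw of glass.
The oxide mass targets at 500.1 pbw glass melt:
  TiO2: 10.93% × 500.1 = 54.66 pbw
  SiO2: 34.54% × 500.1 = 172.7 pbw
  MgO: 19.94% × 500.1 = 99.72 pbw
  CaO: 23.65% × 500.1 = 118.3 pbw
  K2O: 10.94% × 500.1 = 54.71 pbw
Mass-balance tally per oxide applying the batch weights above, for the quoted basis mass (target by target, the sums agree inside rounding margins):
  TiO2: 55.21·0.9901 = 54.66 pbw (target 54.66 pbw)
  SiO2: 273.0·0.6328 = 172.8 pbw (target 172.7 pbw)
  MgO: 273.0·0.3172 + 32.26·0.4071 = 99.73 pbw (target 99.72 pbw)
  CaO: 176.9·0.5623 + 32.26·0.5831 = 118.3 pbw (target 118.3 pbw)
  K2O: 80.80·0.6771 = 54.71 pbw (target 54.71 pbw)
Glass-mass bookkeeping: whole batch net of LOI = 500.1 pbw (oxide target masses add up to 500.1 pbw; the stated basis being 500.1 pbw — rounding explains the deltas).
Batch total: Σ batch = 618.2 pbw; ignition loss, Σ(batch × LOI) = 118.0 pbw; glass ÷ batch gives a yield of 80.91%.

Revised batch per 500.1 pbw glass melt:
  K2CO3: 80.80 pbw
  High-calcium limestone: 176.9 pbw
  Rutile: 55.21 pbw
  Talc: 273.0 pbw
  Burnt dolomite: 32.26 pbw
Total batch = 618.2 pbw; LOI loss = 118.0 pbw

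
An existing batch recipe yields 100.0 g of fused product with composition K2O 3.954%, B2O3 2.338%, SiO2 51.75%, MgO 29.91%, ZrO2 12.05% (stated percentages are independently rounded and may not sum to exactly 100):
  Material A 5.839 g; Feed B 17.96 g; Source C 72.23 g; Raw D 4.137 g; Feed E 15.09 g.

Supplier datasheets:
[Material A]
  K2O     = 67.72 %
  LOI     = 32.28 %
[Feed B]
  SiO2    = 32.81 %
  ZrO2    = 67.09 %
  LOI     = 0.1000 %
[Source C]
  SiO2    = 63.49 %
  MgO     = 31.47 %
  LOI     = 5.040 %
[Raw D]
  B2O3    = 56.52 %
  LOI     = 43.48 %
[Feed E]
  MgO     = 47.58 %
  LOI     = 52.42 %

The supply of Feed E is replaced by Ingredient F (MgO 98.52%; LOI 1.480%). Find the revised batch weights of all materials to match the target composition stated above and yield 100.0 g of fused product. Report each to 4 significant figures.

All arithmetic holds full precision all the way through. Working values are rounded to four significant figures wherever printed; every reported figure takes a single rounding; derived quantities (ignition loss, the totals, the yield, glass mass, five oxide percentages) are recomputed starting from the weights on 100.0 g of glass in exact precision as set out in either problem or answer.
The oxide mass targets at 100.0 g fused product:
  K2O: 3.954% × 100.0 = 3.954 g
  B2O3: 2.338% × 100.0 = 2.338 g
  SiO2: 51.75% × 100.0 = 51.75 g
  MgO: 29.91% × 100.0 = 29.91 g
  ZrO2: 12.05% × 100.0 = 12.05 g
Per-oxide balance check working from each reported weight, against the basis in use (summed amounts equal target values within answer rounding):
  K2O: 5.839·0.6772 = 3.954 g (target 3.954 g)
  B2O3: 4.137·0.5652 = 2.338 g (target 2.338 g)
  SiO2: 17.96·0.3281 + 72.23·0.6349 = 51.75 g (target 51.75 g)
  MgO: 72.23·0.3147 + 7.288·0.9852 = 29.91 g (target 29.91 g)
  ZrO2: 17.96·0.6709 = 12.05 g (target 12.05 g)
Auditing the glass mass value: whole batch net of LOI = 100.0 g (oxide target masses add up to 100.0 g; with the basis standing at 100.0 g — any gap is answer rounding).
Batch grand total — Σ batch = 107.5 g; Σ batch·LOI gives LOI loss = 7.450 g; as yield: glass ÷ batch → 93.07%.

Revised batch per 100.0 g fused product:
  Material A: 5.839 g
  Feed B: 17.96 g
  Source C: 72.23 g
  Raw D: 4.137 g
  Ingredient F: 7.288 g
Total batch = 107.5 g; LOI loss = 7.450 g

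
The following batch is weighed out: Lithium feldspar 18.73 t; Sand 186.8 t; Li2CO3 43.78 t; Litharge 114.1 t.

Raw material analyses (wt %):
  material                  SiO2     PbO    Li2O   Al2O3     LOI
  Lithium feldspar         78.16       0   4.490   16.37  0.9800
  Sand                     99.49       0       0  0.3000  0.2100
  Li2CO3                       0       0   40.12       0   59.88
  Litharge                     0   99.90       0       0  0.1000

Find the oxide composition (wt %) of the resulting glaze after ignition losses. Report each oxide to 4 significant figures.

Mid-chain values are displayed (rounded to four significant figures) when written out. The whole derivation carries full precision end to end; every reported result is rounded a single time. All derived quantities are computed at full precision (the totals, glass mass, yield, LOI, the four compositions) from the batch weights for 336.5 t of glass, precisely as stated by the problem or the answer.
What the batch supplies per oxide:
  SiO2: 18.73·0.7816 + 186.8·0.9949 = 200.5 t
  PbO: 114.1·0.9990 = 114.0 t
  Li2O: 18.73·0.04490 + 43.78·0.4012 = 18.41 t
  Al2O3: 18.73·0.1637 + 186.8·0.003000 = 3.627 t
LOI: 18.73·0.009800 + 186.8·0.002100 + 43.78·0.5988 + 114.1·0.001000 = 26.91 t
Resulting glass, batch − LOI: 363.4 − 26.91 = 336.5 t (matching Σ of the oxides)
wt % = 100 × oxide mass / glass mass

Glass mass = 336.5 t (batch 363.4 − LOI 26.91).
Composition: SiO2 59.58%, PbO 33.87%, Li2O 5.470%, Al2O3 1.078%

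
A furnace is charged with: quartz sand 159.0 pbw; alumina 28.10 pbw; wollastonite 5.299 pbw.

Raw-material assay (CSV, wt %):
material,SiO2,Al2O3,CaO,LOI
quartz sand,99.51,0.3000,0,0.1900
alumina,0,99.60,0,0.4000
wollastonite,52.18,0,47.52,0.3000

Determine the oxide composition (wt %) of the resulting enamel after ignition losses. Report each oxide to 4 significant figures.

The whole derivation holds exact precision through the solve. In-progress results appear rounded off to 4 significant figures between the steps. Every reported value is rounded a single time — the derived quantities are re-derived from the weighed amounts at 192.0 pbw of glass in full precision (yield, glass mass, LOI, three oxide percentages, the totals) as given in the problem or answer text.
Mass of each oxide from the mix:
  SiO2: 159.0·0.9951 + 5.299·0.5218 = 161.0 pbw
  Al2O3: 159.0·0.003000 + 28.10·0.9960 = 28.46 pbw
  CaO: 5.299·0.4752 = 2.518 pbw
LOI: 159.0·0.001900 + 28.10·0.004000 + 5.299·0.003000 = 0.4304 pbw
Glass = total batch minus LOI = 192.4 − 0.4304 = 192.0 pbw (= the summed oxide contributions)
percent by weight: oxide/glass ×100

Glass mass = 192.0 pbw (batch 192.4 − LOI 0.4304).
Composition: SiO2 83.86%, Al2O3 14.83%, CaO 1.312%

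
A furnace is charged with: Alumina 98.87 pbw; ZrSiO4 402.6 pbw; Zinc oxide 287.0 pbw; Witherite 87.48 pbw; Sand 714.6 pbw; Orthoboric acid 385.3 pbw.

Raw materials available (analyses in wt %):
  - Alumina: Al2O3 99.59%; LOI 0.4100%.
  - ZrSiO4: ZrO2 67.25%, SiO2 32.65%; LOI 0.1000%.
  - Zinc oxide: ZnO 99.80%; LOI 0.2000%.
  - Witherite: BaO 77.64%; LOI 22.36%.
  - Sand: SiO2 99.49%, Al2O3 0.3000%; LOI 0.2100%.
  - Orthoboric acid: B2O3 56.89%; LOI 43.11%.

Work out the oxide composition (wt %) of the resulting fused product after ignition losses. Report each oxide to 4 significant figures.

Glass mass = 1787 pbw (batch 1976 − LOI 188.5).
Composition: B2O3 12.26%, ZrO2 15.15%, BaO 3.800%, ZnO 16.03%, SiO2 47.13%, Al2O3 5.629%

The working math keeps exact precision end to end — values along the way are shown rounded to four significant digits in the working — each reported value is rounded a single time — derived quantities are re-derived starting from the weights at 1787 pbw of glass in exact precision (glass mass, yield, ignition loss, totals, six oxide percentages), precisely as stated by the problem or the answer.
Mass of each oxide from the mix:
  B2O3: 385.3·0.5689 = 219.2 pbw
  ZrO2: 402.6·0.6725 = 270.7 pbw
  BaO: 87.48·0.7764 = 67.92 pbw
  ZnO: 287.0·0.9980 = 286.4 pbw
  SiO2: 402.6·0.3265 + 714.6·0.9949 = 842.4 pbw
  Al2O3: 98.87·0.9959 + 714.6·0.003000 = 100.6 pbw
LOI: 98.87·0.004100 + 402.6·0.001000 + 287.0·0.002000 + 87.48·0.2236 + 714.6·0.002100 + 385.3·0.4311 = 188.5 pbw
Net of LOI, the glass mass = 1976 − 188.5 = 1787 pbw (= the summed oxide contributions)
percent by weight: oxide/glass ×100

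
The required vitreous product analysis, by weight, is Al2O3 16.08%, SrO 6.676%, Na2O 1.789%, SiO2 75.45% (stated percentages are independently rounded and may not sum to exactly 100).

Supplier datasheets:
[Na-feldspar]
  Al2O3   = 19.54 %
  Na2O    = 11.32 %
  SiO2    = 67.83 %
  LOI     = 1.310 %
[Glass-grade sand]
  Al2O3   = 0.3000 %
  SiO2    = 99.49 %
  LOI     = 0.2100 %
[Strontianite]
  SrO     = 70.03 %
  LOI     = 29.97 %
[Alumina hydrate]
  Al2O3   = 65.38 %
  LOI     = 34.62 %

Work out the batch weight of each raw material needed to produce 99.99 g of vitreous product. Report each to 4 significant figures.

Batch per 99.99 g vitreous product:
  Na-feldspar: 15.80 g
  Glass-grade sand: 65.06 g
  Strontianite: 9.532 g
  Alumina hydrate: 19.57 g
Total batch = 110.0 g; LOI loss = 9.975 g; yield = 90.93%

Exact precision is carried at all times; intermediates appear (rounded to 4 significant digits) in the working; every reported figure carries a single rounding — the derived quantities (the four compositions, LOI, totals, the yield, glass mass) are rebuilt using the weight values at 99.99 g of glass in exact precision, exactly as printed in question or answer.
The oxide mass targets at 99.99 g vitreous product:
  Al2O3: 16.08% × 99.99 = 16.08 g
  SrO: 6.676% × 99.99 = 6.675 g
  Na2O: 1.789% × 99.99 = 1.789 g
  SiO2: 75.45% × 99.99 = 75.44 g
Checking each oxide sum given the weights on record, against the basis in use (sum by sum, the targets are met exact up to rounding of places):
  Al2O3: 15.80·0.1954 + 65.06·0.003000 + 19.57·0.6538 = 16.08 g (target 16.08 g)
  SrO: 9.532·0.7003 = 6.675 g (target 6.675 g)
  Na2O: 15.80·0.1132 = 1.789 g (target 1.789 g)
  SiO2: 15.80·0.6783 + 65.06·0.9949 = 75.45 g (target 75.44 g)
Glass mass check: total batch − LOI = 99.99 g (targets for the oxides total 99.99 g; versus the stated basis of 99.99 g — deltas are rounding alone).
Batch total: Σ batch = 110.0 g; LOI removed, Σ of batch·LOI: 9.975 g; yield, glass over the total, = 90.93%.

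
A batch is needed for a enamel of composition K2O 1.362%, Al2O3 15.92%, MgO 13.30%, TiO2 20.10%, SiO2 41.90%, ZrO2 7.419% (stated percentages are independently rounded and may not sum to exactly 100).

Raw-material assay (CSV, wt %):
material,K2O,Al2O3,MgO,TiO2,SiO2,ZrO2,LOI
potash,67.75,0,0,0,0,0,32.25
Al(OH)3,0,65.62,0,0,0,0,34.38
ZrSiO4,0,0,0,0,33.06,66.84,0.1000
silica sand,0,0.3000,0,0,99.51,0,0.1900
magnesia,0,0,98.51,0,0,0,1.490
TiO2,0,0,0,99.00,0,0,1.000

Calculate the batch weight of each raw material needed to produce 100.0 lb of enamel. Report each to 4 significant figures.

All arithmetic carries full float precision at each step — values along the way are displayed rounded off to 4 significant figures in the working. Every reported number is rounded just once; all derived quantities, which include the yield, the six compositions, glass mass, ignition loss, totals, are rebuilt in full precision, as written in question or answer, starting from the weights at 100.0 lb of glass.
Oxide mass targets, per 100.0 lb enamel:
  K2O: 1.362% × 100.0 = 1.362 lb
  Al2O3: 15.92% × 100.0 = 15.92 lb
  MgO: 13.30% × 100.0 = 13.30 lb
  TiO2: 20.10% × 100.0 = 20.10 lb
  SiO2: 41.90% × 100.0 = 41.90 lb
  ZrO2: 7.419% × 100.0 = 7.419 lb
Balance tally, oxide-wise, working from each reported weight, on the stated basis (oxide sums agree with the targets inside rounding margins):
  K2O: 2.010·0.6775 = 1.362 lb (target 1.362 lb)
  Al2O3: 24.09·0.6562 + 38.42·0.003000 = 15.92 lb (target 15.92 lb)
  MgO: 13.50·0.9851 = 13.30 lb (target 13.30 lb)
  TiO2: 20.30·0.9900 = 20.10 lb (target 20.10 lb)
  SiO2: 11.10·0.3306 + 38.42·0.9951 = 41.90 lb (target 41.90 lb)
  ZrO2: 11.10·0.6684 = 7.419 lb (target 7.419 lb)
Consistency of the glass mass: batch total minus LOI = 100.0 lb (the targets, summed, come to 100.0 lb; versus the stated basis of 100.0 lb — deltas are rounding alone).
Batch grand total — Σ batch = 109.4 lb; Σ batch·LOI gives LOI loss = 9.419 lb; yield = glass ÷ total batch = 91.39%.

Batch per 100.0 lb enamel:
  potash: 2.010 lb
  Al(OH)3: 24.09 lb
  ZrSiO4: 11.10 lb
  silica sand: 38.42 lb
  magnesia: 13.50 lb
  TiO2: 20.30 lb
Total batch = 109.4 lb; LOI loss = 9.419 lb; yield = 91.39%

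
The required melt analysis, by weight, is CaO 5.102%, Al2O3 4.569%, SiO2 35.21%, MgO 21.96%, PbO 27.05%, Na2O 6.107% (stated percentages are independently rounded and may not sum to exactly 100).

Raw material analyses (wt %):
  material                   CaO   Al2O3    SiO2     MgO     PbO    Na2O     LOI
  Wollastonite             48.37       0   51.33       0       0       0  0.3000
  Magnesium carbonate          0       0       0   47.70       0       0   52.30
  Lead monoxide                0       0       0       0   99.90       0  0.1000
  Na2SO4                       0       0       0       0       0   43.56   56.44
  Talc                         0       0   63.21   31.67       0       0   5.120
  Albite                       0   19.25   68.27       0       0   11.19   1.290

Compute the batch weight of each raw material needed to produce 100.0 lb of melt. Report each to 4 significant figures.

All arithmetic runs at full precision from start to finish — in-progress results are displayed, rounded to four significant figures, across the worked steps. Each reported figure sees exactly one rounding. All derived quantities (six oxide percentages, ignition loss, net glass mass, the yield, the totals) are rebuilt from the weighed amounts on 100.0 lb of glass at exact precision, exactly as printed in the question or the answer.
Per-oxide target masses for 100.0 lb melt:
  CaO: 5.102% × 100.0 = 5.102 lb
  Al2O3: 4.569% × 100.0 = 4.569 lb
  SiO2: 35.21% × 100.0 = 35.21 lb
  MgO: 21.96% × 100.0 = 21.96 lb
  PbO: 27.05% × 100.0 = 27.05 lb
  Na2O: 6.107% × 100.0 = 6.107 lb
Verifying the oxide balance given the weights on record, against the basis in use (summed amounts equal target values net of answer rounding effects):
  CaO: 10.55·0.4837 = 5.103 lb (target 5.102 lb)
  Al2O3: 23.74·0.1925 = 4.570 lb (target 4.569 lb)
  SiO2: 10.55·0.5133 + 21.50·0.6321 + 23.74·0.6827 = 35.21 lb (target 35.21 lb)
  MgO: 31.76·0.4770 + 21.50·0.3167 = 21.96 lb (target 21.96 lb)
  PbO: 27.08·0.9990 = 27.05 lb (target 27.05 lb)
  Na2O: 7.923·0.4356 + 23.74·0.1119 = 6.108 lb (target 6.107 lb)
Glass mass check: Σ batch − LOI loss = 100.0 lb (oxide target masses add up to 100.0 lb; the stated basis being 100.0 lb — rounding explains the deltas).
Whole-batch sum: Σ batch = 122.6 lb; ignition loss, Σ(batch × LOI) = 22.55 lb; glass ÷ batch gives a yield of 81.60%.

Batch per 100.0 lb melt:
  Wollastonite: 10.55 lb
  Magnesium carbonate: 31.76 lb
  Lead monoxide: 27.08 lb
  Na2SO4: 7.923 lb
  Talc: 21.50 lb
  Albite: 23.74 lb
Total batch = 122.6 lb; LOI loss = 22.55 lb; yield = 81.60%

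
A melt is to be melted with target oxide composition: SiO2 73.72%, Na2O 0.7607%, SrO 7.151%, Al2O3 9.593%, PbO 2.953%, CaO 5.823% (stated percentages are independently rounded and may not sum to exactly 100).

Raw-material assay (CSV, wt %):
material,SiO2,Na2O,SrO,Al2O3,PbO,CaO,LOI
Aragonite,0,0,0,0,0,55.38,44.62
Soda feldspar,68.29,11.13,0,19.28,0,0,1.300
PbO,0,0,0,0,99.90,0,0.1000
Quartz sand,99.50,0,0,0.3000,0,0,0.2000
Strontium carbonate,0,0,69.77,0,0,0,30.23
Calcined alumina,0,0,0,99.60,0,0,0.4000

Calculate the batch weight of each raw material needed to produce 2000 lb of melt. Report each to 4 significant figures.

Intermediates are shown (rounded to four significant figures) across the worked steps — each numeric step keeps exact precision at all times — each reported value carries a single rounding — derived quantities (totals, glass mass, ignition loss, six oxide percentages, the yield) are recomputed in exact precision from the weighed amounts on 2000 lb of glass as quoted within the problem or the answer.
Oxide mass targets, per 2000 lb melt:
  SiO2: 73.72% × 2000 = 1474 lb
  Na2O: 0.7607% × 2000 = 15.21 lb
  SrO: 7.151% × 2000 = 143.0 lb
  Al2O3: 9.593% × 2000 = 191.9 lb
  PbO: 2.953% × 2000 = 59.06 lb
  CaO: 5.823% × 2000 = 116.5 lb
Mass-balance tally per oxide working from each reported weight, against the basis in use (every target is met by its sum up to rounding of the answer):
  SiO2: 136.7·0.6829 + 1388·0.9950 = 1474 lb (target 1474 lb)
  Na2O: 136.7·0.1113 = 15.21 lb (target 15.21 lb)
  SrO: 205.0·0.6977 = 143.0 lb (target 143.0 lb)
  Al2O3: 136.7·0.1928 + 1388·0.003000 + 162.0·0.9960 = 191.9 lb (target 191.9 lb)
  PbO: 59.12·0.9990 = 59.06 lb (target 59.06 lb)
  CaO: 210.3·0.5538 = 116.5 lb (target 116.5 lb)
Glass-mass closure: Σ batch − LOI loss = 2000 lb (targets for the oxides total 2000 lb; the stated basis being 2000 lb — deltas are rounding alone).
Whole-batch sum: Σ batch = 2161 lb; Σ batch·LOI gives LOI loss = 161.1 lb; as yield: glass ÷ batch → 92.55%.

Batch per 2000 lb melt:
  Aragonite: 210.3 lb
  Soda feldspar: 136.7 lb
  PbO: 59.12 lb
  Quartz sand: 1388 lb
  Strontium carbonate: 205.0 lb
  Calcined alumina: 162.0 lb
Total batch = 2161 lb; LOI loss = 161.1 lb; yield = 92.55%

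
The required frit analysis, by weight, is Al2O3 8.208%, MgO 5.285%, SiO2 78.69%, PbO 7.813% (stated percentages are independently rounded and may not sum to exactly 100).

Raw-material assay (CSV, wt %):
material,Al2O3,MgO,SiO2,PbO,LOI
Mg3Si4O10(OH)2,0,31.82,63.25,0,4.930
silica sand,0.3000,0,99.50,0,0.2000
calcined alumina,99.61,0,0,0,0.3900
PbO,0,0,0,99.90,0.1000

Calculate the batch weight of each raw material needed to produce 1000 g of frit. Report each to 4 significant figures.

Mid-chain values are printed rounded to four significant digits as written; all arithmetic keeps full precision in every operation — each reported figure includes exactly one rounding. All derived quantities, which include the yield, four oxide percentages, the totals, glass mass, LOI, are rebuilt at exact precision, exactly as shown in either problem or answer, from the batch weights on 1000 g of glass.
Target oxide masses per 1000 g frit:
  Al2O3: 8.208% × 1000 = 82.08 g
  MgO: 5.285% × 1000 = 52.85 g
  SiO2: 78.69% × 1000 = 786.9 g
  PbO: 7.813% × 1000 = 78.13 g
A balance pass over the oxides, applying the batch weights above, for the quoted basis mass (delivered sums recover each target inside rounding margins):
  Al2O3: 685.3·0.003000 + 80.34·0.9961 = 82.08 g (target 82.08 g)
  MgO: 166.1·0.3182 = 52.85 g (target 52.85 g)
  SiO2: 166.1·0.6325 + 685.3·0.9950 = 786.9 g (target 786.9 g)
  PbO: 78.21·0.9990 = 78.13 g (target 78.13 g)
Glass-mass bookkeeping: net batch after ignition = 1000 g (targets for the oxides total 1000 g; the stated basis being 1000 g — gaps are rounding artifacts).
Batch grand total — Σ batch = 1010 g; loss to ignition Σ batch·LOI = 9.951 g; yield, glass over the total, = 99.01%.

Batch per 1000 g frit:
  Mg3Si4O10(OH)2: 166.1 g
  silica sand: 685.3 g
  calcined alumina: 80.34 g
  PbO: 78.21 g
Total batch = 1010 g; LOI loss = 9.951 g; yield = 99.01%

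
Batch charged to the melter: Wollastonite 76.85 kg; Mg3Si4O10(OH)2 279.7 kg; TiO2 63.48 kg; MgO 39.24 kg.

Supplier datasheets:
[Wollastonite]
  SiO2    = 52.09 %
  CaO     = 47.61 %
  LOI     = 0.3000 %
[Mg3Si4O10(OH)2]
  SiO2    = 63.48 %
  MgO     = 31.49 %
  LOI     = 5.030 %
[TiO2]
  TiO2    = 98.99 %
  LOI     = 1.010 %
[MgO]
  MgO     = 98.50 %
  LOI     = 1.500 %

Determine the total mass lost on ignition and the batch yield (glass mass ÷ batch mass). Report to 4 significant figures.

The intermediate values are printed, with 4-significant-digit rounding, as written; each numeric step runs at exact precision throughout — each reported value takes exactly one rounding; the derived quantities, including yield, the totals, glass mass, four oxide percentages, LOI, are rebuilt starting from the weights for 443.7 kg of glass in full precision exactly as shown in the question or the answer.
Each material's LOI contribution:
  Wollastonite: 76.85 × 0.003000 = 0.2305 kg
  Mg3Si4O10(OH)2: 279.7 × 0.05030 = 14.07 kg
  TiO2: 63.48 × 0.01010 = 0.6411 kg
  MgO: 39.24 × 0.01500 = 0.5886 kg
Total LOI = 15.53 kg
Glass = batch − LOI = 459.3 − 15.53 = 443.7 kg

LOI loss = 15.53 kg; glass = 443.7 kg; yield = 96.62%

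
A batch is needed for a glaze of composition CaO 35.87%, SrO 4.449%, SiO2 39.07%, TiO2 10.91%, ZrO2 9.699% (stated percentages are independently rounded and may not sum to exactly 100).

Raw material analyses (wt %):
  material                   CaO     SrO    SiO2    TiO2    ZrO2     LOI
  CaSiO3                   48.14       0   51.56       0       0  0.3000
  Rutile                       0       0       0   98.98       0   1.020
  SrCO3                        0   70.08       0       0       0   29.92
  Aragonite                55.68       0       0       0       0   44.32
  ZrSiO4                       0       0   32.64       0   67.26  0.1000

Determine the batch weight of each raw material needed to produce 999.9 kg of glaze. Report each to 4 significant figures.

Batch per 999.9 kg glaze:
  CaSiO3: 666.4 kg
  Rutile: 110.2 kg
  SrCO3: 63.48 kg
  Aragonite: 67.99 kg
  ZrSiO4: 144.2 kg
Total batch = 1052 kg; LOI loss = 52.39 kg; yield = 95.02%

Values along the way are shown, rounded to 4 significant figures, between the steps. Every computation carries full precision in all steps; every reported number is rounded just once. All derived quantities are recomputed in full precision (totals, the five compositions, LOI, the yield, net glass mass) from the weighed amounts per 999.9 kg of glass precisely as stated by the question or the answer.
Oxide-by-oxide targets in 999.9 kg glaze:
  CaO: 35.87% × 999.9 = 358.7 kg
  SrO: 4.449% × 999.9 = 44.49 kg
  SiO2: 39.07% × 999.9 = 390.7 kg
  TiO2: 10.91% × 999.9 = 109.1 kg
  ZrO2: 9.699% × 999.9 = 96.98 kg
Checking each oxide sum given the weights on record, at the basis given (target by target, the sums agree exact up to rounding of places):
  CaO: 666.4·0.4814 + 67.99·0.5568 = 358.7 kg (target 358.7 kg)
  SrO: 63.48·0.7008 = 44.49 kg (target 44.49 kg)
  SiO2: 666.4·0.5156 + 144.2·0.3264 = 390.7 kg (target 390.7 kg)
  TiO2: 110.2·0.9898 = 109.1 kg (target 109.1 kg)
  ZrO2: 144.2·0.6726 = 96.99 kg (target 96.98 kg)
The glass-mass cross-check: batch Σ − ignition loss = 999.9 kg (per-oxide target masses sum to 999.9 kg; stated basis 999.9 kg — any gap is answer rounding).
Summing the batch: Σ batch = 1052 kg; LOI removed, Σ of batch·LOI: 52.39 kg; glass ÷ batch gives a yield of 95.02%.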